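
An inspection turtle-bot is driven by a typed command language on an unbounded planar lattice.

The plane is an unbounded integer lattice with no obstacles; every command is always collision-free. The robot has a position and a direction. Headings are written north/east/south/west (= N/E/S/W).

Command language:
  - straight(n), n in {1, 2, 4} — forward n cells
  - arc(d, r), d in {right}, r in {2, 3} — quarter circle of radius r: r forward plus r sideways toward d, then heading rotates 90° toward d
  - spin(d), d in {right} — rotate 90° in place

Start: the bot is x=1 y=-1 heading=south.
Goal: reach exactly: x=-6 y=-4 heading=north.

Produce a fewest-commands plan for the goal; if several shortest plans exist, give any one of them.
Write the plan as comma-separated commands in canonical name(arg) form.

from: x=1 y=-1 heading=south
step 1 (arc(right, 3)): x=-2 y=-4 heading=west
step 2 (straight(4)): x=-6 y=-4 heading=west
step 3 (spin(right)): x=-6 y=-4 heading=north
no 2-step plan works, so 3 is optimal.

arc(right, 3), straight(4), spin(right)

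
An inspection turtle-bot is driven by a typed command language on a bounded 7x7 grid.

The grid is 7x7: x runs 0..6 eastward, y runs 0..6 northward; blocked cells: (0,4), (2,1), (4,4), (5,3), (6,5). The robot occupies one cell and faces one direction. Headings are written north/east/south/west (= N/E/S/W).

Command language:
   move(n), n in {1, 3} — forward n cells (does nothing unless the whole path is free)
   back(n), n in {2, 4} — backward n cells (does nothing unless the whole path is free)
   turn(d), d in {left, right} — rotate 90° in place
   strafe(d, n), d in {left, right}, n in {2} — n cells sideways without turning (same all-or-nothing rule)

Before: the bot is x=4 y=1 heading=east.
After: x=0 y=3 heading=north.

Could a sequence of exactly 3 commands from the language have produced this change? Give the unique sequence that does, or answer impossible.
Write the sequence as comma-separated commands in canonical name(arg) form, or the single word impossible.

strafe(left, 2), back(4), turn(left)

key: order matters: swapping strafe(left, 2) and turn(left) lands elsewhere
initial: x=4 y=1 heading=east
[1] after strafe(left, 2): x=4 y=3 heading=east
[2] after back(4): x=0 y=3 heading=east
[3] after turn(left): x=0 y=3 heading=north
no rival 3-sequence matches.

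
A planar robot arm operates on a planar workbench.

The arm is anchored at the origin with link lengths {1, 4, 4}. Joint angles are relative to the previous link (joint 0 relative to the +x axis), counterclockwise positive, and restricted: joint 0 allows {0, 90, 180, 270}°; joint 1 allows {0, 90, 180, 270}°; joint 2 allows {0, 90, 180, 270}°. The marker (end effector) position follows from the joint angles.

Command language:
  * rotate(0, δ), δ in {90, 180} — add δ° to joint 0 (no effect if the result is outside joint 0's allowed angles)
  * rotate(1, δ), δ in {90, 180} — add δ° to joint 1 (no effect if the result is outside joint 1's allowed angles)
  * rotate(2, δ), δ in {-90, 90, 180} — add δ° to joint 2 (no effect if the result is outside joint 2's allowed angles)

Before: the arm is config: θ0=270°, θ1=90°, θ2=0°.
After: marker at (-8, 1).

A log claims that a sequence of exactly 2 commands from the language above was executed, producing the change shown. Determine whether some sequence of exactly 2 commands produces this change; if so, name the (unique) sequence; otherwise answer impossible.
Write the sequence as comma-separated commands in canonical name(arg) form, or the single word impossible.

from: config: θ0=270°, θ1=90°, θ2=0°
1. rotate(0, 90) → config: θ0=0°, θ1=90°, θ2=0°
2. rotate(0, 90) → config: θ0=90°, θ1=90°, θ2=0°
all 49 alternatives checked — unique.

rotate(0, 90), rotate(0, 90)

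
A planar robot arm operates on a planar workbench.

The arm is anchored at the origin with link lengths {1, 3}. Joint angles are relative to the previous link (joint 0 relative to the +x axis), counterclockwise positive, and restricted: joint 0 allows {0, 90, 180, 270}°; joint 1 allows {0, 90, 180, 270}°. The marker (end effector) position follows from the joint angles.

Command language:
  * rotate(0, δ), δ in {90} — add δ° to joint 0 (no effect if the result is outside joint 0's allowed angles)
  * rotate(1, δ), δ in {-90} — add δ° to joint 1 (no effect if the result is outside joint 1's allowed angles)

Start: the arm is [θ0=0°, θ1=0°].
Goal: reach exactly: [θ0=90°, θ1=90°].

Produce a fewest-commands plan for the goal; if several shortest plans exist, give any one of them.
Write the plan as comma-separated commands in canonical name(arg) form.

rotate(1, -90), rotate(1, -90), rotate(1, -90), rotate(0, 90)

t0: [θ0=0°, θ1=0°]
t=1 rotate(1, -90) ⇒ [θ0=0°, θ1=270°]
t=2 rotate(1, -90) ⇒ [θ0=0°, θ1=180°]
t=3 rotate(1, -90) ⇒ [θ0=0°, θ1=90°]
t=4 rotate(0, 90) ⇒ [θ0=90°, θ1=90°]
no 3-step plan works, so 4 is optimal.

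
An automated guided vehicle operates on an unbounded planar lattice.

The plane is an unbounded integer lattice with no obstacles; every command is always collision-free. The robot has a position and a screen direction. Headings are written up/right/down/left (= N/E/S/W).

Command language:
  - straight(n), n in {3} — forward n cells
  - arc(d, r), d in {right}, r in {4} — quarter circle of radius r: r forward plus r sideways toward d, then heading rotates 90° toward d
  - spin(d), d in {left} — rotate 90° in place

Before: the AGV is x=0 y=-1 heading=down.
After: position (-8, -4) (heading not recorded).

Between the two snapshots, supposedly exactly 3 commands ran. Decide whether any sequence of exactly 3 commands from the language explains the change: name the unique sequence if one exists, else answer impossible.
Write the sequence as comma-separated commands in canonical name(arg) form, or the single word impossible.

straight(3), arc(right, 4), arc(right, 4)

key: order matters: swapping straight(3) and arc(right, 4) lands elsewhere
initial: x=0 y=-1 heading=down
t=1 straight(3) ⇒ x=0 y=-4 heading=down
t=2 arc(right, 4) ⇒ x=-4 y=-8 heading=left
t=3 arc(right, 4) ⇒ x=-8 y=-4 heading=up
uniquely the one of 27 3-step routes that fits.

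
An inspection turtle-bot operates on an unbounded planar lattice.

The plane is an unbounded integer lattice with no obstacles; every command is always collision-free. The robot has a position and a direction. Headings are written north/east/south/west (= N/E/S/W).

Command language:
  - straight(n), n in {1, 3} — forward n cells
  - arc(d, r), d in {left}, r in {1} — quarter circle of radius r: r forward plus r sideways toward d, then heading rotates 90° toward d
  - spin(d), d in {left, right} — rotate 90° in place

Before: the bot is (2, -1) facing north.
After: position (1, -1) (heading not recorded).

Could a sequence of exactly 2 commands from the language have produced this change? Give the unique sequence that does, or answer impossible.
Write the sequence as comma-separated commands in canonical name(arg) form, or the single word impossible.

key: order matters: swapping spin(left) and straight(1) lands elsewhere
start: (2, -1) facing north
1. spin(left) → (2, -1) facing west
2. straight(1) → (1, -1) facing west
uniquely the one of 25 2-step routes that fits.

spin(left), straight(1)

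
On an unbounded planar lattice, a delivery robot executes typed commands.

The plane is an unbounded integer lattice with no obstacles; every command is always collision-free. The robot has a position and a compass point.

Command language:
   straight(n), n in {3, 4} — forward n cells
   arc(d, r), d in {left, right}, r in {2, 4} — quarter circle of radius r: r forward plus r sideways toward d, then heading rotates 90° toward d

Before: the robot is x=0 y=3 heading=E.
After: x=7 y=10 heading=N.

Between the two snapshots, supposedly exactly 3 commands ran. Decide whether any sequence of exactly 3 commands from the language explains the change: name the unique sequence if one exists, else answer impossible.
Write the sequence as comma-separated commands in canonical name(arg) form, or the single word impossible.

straight(3), arc(left, 4), straight(3)

key: cell and facing (now N) both changed — the 3 commands mix motion and turning
start: x=0 y=3 heading=E
t=1 straight(3) ⇒ x=3 y=3 heading=E
t=2 arc(left, 4) ⇒ x=7 y=7 heading=N
t=3 straight(3) ⇒ x=7 y=10 heading=N
uniquely the one of 216 3-step routes that fits.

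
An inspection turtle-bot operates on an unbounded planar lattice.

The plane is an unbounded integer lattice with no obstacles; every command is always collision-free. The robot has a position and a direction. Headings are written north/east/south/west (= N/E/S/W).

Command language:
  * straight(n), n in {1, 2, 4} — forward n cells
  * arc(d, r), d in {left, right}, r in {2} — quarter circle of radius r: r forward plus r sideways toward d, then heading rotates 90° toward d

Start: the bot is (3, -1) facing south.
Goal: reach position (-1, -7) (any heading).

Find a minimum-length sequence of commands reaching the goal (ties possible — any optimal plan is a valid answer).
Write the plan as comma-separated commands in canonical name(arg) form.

straight(2), arc(right, 2), arc(left, 2)

from: (3, -1) facing south
step 1 (straight(2)): (3, -3) facing south
step 2 (arc(right, 2)): (1, -5) facing west
step 3 (arc(left, 2)): (-1, -7) facing south
no 2-step plan works, so 3 is optimal.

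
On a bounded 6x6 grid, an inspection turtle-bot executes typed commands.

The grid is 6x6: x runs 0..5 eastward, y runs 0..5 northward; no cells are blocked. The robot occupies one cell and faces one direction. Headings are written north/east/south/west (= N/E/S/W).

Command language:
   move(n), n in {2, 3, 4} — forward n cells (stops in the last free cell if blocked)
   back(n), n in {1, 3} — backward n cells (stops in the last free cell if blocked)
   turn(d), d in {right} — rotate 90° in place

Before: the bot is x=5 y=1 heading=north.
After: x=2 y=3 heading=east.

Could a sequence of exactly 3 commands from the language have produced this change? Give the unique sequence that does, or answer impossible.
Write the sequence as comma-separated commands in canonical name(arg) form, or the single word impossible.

move(2), turn(right), back(3)

key: running back(3) before move(2) would end elsewhere — order is forced
initial: x=5 y=1 heading=north
[1] after move(2): x=5 y=3 heading=north
[2] after turn(right): x=5 y=3 heading=east
[3] after back(3): x=2 y=3 heading=east
uniquely the one of 216 3-step routes that fits.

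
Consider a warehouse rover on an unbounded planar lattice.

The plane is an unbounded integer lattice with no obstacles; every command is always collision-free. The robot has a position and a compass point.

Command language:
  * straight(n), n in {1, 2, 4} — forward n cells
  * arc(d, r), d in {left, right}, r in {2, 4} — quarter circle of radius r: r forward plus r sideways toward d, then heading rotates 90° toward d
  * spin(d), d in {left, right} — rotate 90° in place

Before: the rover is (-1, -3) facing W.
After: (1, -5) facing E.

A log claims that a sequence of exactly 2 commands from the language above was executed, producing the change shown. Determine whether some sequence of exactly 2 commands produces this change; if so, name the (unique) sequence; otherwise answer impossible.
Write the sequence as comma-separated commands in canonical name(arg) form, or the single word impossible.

spin(left), arc(left, 2)

key: order matters: swapping spin(left) and arc(left, 2) lands elsewhere
begin: (-1, -3) facing W
t=1 spin(left) ⇒ (-1, -3) facing S
t=2 arc(left, 2) ⇒ (1, -5) facing E
all 81 alternatives checked — unique.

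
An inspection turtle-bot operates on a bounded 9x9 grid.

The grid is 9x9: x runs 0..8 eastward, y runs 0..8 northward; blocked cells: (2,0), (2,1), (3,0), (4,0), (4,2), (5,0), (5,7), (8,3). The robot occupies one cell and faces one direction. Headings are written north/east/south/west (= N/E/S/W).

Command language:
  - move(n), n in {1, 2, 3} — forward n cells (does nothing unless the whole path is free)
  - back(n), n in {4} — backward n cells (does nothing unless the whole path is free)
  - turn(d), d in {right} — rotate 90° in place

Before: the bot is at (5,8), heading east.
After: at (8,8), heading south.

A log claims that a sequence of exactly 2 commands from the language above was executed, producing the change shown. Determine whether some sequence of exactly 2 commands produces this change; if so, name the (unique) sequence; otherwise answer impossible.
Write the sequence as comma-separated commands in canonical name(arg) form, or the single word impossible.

key: order matters: swapping move(3) and turn(right) lands elsewhere
begin: at (5,8), heading east
[1] after move(3): at (8,8), heading east
[2] after turn(right): at (8,8), heading south
uniquely the one of 25 2-step routes that fits.

move(3), turn(right)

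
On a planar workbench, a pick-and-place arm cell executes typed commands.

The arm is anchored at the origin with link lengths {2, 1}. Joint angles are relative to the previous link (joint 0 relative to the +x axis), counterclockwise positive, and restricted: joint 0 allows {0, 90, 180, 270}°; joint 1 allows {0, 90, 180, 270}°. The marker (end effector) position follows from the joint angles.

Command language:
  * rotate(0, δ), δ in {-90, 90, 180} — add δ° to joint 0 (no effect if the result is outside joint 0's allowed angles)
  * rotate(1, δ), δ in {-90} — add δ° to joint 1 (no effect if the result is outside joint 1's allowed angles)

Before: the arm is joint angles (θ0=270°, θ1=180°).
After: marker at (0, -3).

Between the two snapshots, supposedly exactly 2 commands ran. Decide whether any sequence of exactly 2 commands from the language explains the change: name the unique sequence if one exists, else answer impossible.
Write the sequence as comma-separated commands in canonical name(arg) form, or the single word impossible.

from: joint angles (θ0=270°, θ1=180°)
1. rotate(1, -90) → joint angles (θ0=270°, θ1=90°)
2. rotate(1, -90) → joint angles (θ0=270°, θ1=0°)
uniquely the one of 16 2-step routes that fits.

rotate(1, -90), rotate(1, -90)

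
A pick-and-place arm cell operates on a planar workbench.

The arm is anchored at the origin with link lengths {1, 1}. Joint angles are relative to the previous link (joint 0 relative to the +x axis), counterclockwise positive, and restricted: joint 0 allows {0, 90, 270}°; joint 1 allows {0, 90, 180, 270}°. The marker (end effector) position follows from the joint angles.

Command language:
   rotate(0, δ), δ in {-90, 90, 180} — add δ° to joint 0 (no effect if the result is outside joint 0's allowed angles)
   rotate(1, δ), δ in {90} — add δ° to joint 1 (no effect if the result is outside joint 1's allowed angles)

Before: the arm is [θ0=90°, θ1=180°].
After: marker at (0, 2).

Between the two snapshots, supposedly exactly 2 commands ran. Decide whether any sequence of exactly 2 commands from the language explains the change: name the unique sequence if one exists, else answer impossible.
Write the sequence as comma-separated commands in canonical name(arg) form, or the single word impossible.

rotate(1, 90), rotate(1, 90)

begin: [θ0=90°, θ1=180°]
t=1 rotate(1, 90) ⇒ [θ0=90°, θ1=270°]
t=2 rotate(1, 90) ⇒ [θ0=90°, θ1=0°]
no other 2-command option fits: unique.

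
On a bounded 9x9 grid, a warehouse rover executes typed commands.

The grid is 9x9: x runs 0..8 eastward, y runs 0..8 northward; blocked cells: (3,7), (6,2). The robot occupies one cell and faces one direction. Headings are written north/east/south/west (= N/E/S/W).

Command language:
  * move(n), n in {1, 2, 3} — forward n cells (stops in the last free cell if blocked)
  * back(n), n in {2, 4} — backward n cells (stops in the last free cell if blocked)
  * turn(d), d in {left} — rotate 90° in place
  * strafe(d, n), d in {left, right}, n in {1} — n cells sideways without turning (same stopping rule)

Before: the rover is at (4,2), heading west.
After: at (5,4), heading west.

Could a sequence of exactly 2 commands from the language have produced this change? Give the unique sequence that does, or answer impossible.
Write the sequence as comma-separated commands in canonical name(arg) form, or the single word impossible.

no 2-step route produces this change.

impossible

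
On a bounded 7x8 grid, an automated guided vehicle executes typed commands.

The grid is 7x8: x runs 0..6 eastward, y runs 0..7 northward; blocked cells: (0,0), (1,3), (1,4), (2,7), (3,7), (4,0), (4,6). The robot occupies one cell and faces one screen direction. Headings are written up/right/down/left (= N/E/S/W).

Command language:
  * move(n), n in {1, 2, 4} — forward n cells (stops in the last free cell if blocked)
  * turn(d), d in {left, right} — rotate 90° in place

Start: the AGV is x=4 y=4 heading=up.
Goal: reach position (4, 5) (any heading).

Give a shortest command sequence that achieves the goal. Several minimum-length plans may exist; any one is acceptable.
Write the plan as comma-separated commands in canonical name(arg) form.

move(4)

start: x=4 y=4 heading=up
step 1 (move(4)): x=4 y=5 heading=up
shorter routes all fall short; 1 is best.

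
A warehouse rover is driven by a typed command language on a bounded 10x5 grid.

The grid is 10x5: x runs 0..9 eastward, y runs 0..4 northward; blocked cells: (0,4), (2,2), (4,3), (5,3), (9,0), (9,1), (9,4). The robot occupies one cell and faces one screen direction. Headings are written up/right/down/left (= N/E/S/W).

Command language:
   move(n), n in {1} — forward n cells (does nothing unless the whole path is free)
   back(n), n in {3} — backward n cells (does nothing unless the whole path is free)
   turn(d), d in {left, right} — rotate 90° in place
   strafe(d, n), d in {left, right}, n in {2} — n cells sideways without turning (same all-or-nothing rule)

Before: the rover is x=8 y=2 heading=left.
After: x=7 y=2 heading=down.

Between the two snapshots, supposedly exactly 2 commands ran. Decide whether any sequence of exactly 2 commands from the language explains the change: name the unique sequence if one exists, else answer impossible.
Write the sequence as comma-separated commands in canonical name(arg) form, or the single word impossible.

key: cell and facing (now S) both changed — the 2 commands mix motion and turning
start: x=8 y=2 heading=left
t=1 move(1) ⇒ x=7 y=2 heading=left
t=2 turn(left) ⇒ x=7 y=2 heading=down
uniquely the one of 36 2-step routes that fits.

move(1), turn(left)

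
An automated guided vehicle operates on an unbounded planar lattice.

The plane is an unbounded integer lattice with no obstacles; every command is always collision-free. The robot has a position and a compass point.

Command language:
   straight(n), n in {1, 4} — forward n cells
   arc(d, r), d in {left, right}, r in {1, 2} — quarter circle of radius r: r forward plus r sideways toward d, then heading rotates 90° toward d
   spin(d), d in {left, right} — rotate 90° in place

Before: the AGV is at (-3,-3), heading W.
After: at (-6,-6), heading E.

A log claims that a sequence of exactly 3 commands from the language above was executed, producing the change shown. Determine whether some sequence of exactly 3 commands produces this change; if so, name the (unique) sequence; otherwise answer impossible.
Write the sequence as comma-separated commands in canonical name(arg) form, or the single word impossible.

key: position moved to (-6,-6) AND the heading swung to E — translation plus rotation needed
begin: at (-3,-3), heading W
1. straight(4) → at (-7,-3), heading W
2. arc(left, 1) → at (-8,-4), heading S
3. arc(left, 2) → at (-6,-6), heading E
uniquely the one of 512 3-step routes that fits.

straight(4), arc(left, 1), arc(left, 2)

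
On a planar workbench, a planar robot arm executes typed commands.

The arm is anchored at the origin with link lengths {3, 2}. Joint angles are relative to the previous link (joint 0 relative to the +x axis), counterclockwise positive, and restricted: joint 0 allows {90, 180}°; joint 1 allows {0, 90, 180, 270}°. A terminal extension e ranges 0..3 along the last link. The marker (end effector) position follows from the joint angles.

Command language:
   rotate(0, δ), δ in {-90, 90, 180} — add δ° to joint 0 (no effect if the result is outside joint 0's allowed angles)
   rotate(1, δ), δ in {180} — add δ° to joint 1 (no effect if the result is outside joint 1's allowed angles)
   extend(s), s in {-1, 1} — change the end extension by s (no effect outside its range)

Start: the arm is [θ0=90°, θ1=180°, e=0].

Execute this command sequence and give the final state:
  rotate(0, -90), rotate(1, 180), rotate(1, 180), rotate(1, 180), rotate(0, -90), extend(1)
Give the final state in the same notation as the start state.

[θ0=90°, θ1=0°, e=1]

initial: [θ0=90°, θ1=180°, e=0]
[1] after rotate(0, -90): [θ0=90°, θ1=180°, e=0]
[2] after rotate(1, 180): [θ0=90°, θ1=0°, e=0]
[3] after rotate(1, 180): [θ0=90°, θ1=180°, e=0]
[4] after rotate(1, 180): [θ0=90°, θ1=0°, e=0]
[5] after rotate(0, -90): [θ0=90°, θ1=0°, e=0]
[6] after extend(1): [θ0=90°, θ1=0°, e=1]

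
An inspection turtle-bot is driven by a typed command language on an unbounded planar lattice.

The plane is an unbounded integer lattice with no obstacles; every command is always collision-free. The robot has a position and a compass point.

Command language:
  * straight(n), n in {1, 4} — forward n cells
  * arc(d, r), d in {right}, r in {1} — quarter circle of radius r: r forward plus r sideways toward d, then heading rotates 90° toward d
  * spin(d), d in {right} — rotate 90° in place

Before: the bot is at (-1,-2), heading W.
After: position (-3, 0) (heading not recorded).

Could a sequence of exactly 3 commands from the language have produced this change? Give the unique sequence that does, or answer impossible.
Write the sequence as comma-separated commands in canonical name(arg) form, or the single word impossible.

from: at (-1,-2), heading W
t=1 straight(1) ⇒ at (-2,-2), heading W
t=2 arc(right, 1) ⇒ at (-3,-1), heading N
t=3 straight(1) ⇒ at (-3,0), heading N
uniquely the one of 64 3-step routes that fits.

straight(1), arc(right, 1), straight(1)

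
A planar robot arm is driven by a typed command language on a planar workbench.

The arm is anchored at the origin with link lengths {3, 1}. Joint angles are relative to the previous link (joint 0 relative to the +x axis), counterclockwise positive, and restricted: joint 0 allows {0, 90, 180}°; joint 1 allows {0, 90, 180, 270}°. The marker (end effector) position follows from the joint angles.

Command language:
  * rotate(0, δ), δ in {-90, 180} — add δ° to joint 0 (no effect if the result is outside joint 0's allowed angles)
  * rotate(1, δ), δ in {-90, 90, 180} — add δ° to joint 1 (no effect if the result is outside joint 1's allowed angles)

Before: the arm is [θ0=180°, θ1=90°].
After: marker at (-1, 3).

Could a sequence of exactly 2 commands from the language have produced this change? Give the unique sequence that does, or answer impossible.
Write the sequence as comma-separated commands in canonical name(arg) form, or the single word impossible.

key: order matters: swapping rotate(0, -90) and rotate(0, 180) lands elsewhere
initial: [θ0=180°, θ1=90°]
[1] after rotate(0, -90): [θ0=90°, θ1=90°]
[2] after rotate(0, 180): [θ0=90°, θ1=90°]
all 25 alternatives checked — unique.

rotate(0, -90), rotate(0, 180)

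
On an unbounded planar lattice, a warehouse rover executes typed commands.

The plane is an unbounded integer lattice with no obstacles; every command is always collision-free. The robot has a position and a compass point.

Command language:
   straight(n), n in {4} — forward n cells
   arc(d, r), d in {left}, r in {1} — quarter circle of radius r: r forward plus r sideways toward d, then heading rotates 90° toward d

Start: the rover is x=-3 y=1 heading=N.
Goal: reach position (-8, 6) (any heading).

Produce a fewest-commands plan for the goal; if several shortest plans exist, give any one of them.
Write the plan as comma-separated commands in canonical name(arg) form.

straight(4), arc(left, 1), straight(4)

from: x=-3 y=1 heading=N
step 1 (straight(4)): x=-3 y=5 heading=N
step 2 (arc(left, 1)): x=-4 y=6 heading=W
step 3 (straight(4)): x=-8 y=6 heading=W
no 2-step plan works, so 3 is optimal.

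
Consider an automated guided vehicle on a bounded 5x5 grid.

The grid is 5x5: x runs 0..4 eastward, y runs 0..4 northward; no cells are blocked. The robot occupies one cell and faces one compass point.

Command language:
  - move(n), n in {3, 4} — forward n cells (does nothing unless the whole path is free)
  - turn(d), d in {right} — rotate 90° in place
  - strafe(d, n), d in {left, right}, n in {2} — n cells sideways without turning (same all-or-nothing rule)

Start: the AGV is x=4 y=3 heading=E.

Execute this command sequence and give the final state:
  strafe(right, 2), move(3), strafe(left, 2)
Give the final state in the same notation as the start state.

start: x=4 y=3 heading=E
t=1 strafe(right, 2) ⇒ x=4 y=1 heading=E
t=2 move(3) ⇒ x=4 y=1 heading=E
t=3 strafe(left, 2) ⇒ x=4 y=3 heading=E

x=4 y=3 heading=E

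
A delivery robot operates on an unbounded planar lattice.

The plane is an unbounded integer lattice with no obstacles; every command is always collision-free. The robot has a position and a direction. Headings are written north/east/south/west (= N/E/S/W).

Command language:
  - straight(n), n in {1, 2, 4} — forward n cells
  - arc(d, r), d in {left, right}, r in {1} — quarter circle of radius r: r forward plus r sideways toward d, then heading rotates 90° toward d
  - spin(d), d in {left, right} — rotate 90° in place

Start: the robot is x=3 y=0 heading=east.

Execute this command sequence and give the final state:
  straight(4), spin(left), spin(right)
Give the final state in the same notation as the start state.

initial: x=3 y=0 heading=east
t=1 straight(4) ⇒ x=7 y=0 heading=east
t=2 spin(left) ⇒ x=7 y=0 heading=north
t=3 spin(right) ⇒ x=7 y=0 heading=east

x=7 y=0 heading=east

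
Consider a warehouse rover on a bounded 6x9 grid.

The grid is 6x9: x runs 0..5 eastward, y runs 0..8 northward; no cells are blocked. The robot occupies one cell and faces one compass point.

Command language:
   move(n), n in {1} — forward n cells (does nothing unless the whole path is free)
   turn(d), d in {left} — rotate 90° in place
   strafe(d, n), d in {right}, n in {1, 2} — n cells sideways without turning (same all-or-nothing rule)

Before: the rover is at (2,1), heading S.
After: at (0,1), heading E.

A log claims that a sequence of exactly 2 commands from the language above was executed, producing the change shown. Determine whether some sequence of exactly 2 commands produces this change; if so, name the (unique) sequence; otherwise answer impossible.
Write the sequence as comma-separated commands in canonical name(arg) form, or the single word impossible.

strafe(right, 2), turn(left)

key: cell and facing (now E) both changed — the 2 commands mix motion and turning
from: at (2,1), heading S
1. strafe(right, 2) → at (0,1), heading S
2. turn(left) → at (0,1), heading E
no rival 2-sequence matches.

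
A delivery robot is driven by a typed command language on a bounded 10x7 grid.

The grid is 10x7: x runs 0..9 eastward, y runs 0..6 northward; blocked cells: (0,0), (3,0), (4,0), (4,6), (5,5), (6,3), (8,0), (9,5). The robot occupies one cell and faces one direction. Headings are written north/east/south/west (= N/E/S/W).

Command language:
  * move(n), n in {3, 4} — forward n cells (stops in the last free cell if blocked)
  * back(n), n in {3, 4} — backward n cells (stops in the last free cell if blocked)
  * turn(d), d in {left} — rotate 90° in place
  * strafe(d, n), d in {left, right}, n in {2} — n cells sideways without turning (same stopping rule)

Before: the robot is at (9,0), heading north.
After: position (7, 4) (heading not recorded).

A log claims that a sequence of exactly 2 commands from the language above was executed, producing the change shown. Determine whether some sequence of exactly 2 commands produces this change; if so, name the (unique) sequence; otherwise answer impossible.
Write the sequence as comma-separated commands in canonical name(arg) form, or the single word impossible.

move(4), strafe(left, 2)

key: order matters: swapping move(4) and strafe(left, 2) lands elsewhere
begin: at (9,0), heading north
t=1 move(4) ⇒ at (9,4), heading north
t=2 strafe(left, 2) ⇒ at (7,4), heading north
no other 2-command option fits: unique.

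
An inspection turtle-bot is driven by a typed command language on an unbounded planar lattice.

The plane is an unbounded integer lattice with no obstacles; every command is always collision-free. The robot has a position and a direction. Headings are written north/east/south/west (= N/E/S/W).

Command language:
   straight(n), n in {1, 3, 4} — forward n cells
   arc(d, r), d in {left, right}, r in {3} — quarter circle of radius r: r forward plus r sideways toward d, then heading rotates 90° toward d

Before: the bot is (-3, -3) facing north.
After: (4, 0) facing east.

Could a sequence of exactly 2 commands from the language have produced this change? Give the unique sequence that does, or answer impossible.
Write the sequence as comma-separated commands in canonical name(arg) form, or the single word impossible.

arc(right, 3), straight(4)

key: position moved to (4,0) AND the heading swung to E — translation plus rotation needed
t0: (-3, -3) facing north
t=1 arc(right, 3) ⇒ (0, 0) facing east
t=2 straight(4) ⇒ (4, 0) facing east
all 25 alternatives checked — unique.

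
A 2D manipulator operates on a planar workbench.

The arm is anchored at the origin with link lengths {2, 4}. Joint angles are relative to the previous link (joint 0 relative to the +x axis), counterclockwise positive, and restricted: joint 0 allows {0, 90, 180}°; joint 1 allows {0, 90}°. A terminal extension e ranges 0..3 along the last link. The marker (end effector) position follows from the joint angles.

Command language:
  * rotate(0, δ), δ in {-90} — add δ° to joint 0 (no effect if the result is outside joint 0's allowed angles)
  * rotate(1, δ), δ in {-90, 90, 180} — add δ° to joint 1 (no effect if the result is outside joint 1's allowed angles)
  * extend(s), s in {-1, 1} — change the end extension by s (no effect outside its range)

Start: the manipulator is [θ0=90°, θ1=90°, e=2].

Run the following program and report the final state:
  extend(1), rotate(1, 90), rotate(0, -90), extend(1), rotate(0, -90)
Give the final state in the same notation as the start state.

[θ0=0°, θ1=90°, e=3]

begin: [θ0=90°, θ1=90°, e=2]
[1] after extend(1): [θ0=90°, θ1=90°, e=3]
[2] after rotate(1, 90): [θ0=90°, θ1=90°, e=3]
[3] after rotate(0, -90): [θ0=0°, θ1=90°, e=3]
[4] after extend(1): [θ0=0°, θ1=90°, e=3]
[5] after rotate(0, -90): [θ0=0°, θ1=90°, e=3]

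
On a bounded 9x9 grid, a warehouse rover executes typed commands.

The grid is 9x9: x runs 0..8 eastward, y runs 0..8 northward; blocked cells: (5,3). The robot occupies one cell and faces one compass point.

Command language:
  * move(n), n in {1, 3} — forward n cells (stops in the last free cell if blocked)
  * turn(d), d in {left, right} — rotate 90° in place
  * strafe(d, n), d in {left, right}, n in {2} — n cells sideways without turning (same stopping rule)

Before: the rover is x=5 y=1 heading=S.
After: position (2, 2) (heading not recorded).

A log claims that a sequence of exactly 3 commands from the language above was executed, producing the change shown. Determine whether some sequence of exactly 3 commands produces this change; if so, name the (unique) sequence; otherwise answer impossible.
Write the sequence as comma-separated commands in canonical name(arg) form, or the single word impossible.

key: strafe(right, 2) is stopped early by the blocked cell at (5,3)
begin: x=5 y=1 heading=S
t=1 turn(right) ⇒ x=5 y=1 heading=W
t=2 strafe(right, 2) ⇒ x=5 y=2 heading=W
t=3 move(3) ⇒ x=2 y=2 heading=W
all 216 alternatives checked — unique.

turn(right), strafe(right, 2), move(3)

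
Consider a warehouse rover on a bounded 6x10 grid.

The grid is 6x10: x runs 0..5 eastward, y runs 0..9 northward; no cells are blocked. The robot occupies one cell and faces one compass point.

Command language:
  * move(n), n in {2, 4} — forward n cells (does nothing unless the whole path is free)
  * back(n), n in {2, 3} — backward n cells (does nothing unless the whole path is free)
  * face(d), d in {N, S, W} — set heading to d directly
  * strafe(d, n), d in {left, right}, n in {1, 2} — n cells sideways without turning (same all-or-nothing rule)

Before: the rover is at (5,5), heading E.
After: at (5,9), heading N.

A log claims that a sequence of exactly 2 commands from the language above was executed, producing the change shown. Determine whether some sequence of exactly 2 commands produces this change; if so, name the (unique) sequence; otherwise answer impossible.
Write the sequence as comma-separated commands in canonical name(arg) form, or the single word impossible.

face(N), move(4)

key: cell and facing (now N) both changed — the 2 commands mix motion and turning
start: at (5,5), heading E
step 1 (face(N)): at (5,5), heading N
step 2 (move(4)): at (5,9), heading N
no other 2-command option fits: unique.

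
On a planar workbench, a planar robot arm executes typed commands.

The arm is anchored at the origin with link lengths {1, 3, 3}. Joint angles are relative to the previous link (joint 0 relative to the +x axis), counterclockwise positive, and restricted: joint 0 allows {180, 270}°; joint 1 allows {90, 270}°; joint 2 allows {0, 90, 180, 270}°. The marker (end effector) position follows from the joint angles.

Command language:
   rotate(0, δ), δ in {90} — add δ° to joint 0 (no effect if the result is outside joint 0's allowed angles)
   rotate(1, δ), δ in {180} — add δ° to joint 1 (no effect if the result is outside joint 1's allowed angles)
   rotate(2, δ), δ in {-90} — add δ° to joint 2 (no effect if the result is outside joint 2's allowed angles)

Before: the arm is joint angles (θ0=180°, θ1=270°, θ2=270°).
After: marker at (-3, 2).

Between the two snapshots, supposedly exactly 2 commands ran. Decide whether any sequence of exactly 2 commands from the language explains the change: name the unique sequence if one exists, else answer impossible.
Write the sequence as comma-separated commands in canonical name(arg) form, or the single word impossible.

begin: joint angles (θ0=180°, θ1=270°, θ2=270°)
t=1 rotate(0, 90) ⇒ joint angles (θ0=270°, θ1=270°, θ2=270°)
t=2 rotate(0, 90) ⇒ joint angles (θ0=270°, θ1=270°, θ2=270°)
uniquely the one of 9 2-step routes that fits.

rotate(0, 90), rotate(0, 90)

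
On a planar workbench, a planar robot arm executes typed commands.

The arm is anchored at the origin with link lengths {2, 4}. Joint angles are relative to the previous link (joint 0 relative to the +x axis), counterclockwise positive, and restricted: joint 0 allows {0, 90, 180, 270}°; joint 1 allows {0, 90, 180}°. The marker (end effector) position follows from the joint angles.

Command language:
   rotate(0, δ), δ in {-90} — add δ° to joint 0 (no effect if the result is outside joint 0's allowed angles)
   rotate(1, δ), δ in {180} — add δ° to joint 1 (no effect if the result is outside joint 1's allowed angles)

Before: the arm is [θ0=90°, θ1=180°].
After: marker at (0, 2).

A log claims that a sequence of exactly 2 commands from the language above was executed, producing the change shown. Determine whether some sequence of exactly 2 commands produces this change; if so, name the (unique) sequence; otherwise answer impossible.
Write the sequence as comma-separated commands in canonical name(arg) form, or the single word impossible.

begin: [θ0=90°, θ1=180°]
[1] after rotate(0, -90): [θ0=0°, θ1=180°]
[2] after rotate(0, -90): [θ0=270°, θ1=180°]
all 4 alternatives checked — unique.

rotate(0, -90), rotate(0, -90)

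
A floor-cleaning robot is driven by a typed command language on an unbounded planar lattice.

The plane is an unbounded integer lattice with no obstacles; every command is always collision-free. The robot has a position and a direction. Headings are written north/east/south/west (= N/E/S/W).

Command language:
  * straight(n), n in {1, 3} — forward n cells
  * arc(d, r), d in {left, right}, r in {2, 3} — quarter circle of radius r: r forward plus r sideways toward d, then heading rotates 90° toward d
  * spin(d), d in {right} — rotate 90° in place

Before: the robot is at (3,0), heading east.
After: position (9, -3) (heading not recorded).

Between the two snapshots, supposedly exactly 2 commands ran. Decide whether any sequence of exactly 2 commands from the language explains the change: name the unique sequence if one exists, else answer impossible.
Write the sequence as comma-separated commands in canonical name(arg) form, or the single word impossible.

key: running arc(right, 3) before straight(3) would end elsewhere — order is forced
from: at (3,0), heading east
t=1 straight(3) ⇒ at (6,0), heading east
t=2 arc(right, 3) ⇒ at (9,-3), heading south
no rival 2-sequence matches.

straight(3), arc(right, 3)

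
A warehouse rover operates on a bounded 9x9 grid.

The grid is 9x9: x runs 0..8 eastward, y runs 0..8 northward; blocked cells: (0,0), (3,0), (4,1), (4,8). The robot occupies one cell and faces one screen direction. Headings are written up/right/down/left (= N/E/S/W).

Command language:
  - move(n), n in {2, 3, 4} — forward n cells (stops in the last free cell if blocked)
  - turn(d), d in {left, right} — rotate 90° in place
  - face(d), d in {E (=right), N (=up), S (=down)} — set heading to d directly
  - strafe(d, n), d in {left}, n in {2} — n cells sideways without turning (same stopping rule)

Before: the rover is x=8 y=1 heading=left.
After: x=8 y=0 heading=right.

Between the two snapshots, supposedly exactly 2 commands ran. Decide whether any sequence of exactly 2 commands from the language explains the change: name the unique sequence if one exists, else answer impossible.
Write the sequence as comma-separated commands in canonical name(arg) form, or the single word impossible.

key: cell and facing (now E) both changed — the 2 commands mix motion and turning
start: x=8 y=1 heading=left
[1] after strafe(left, 2): x=8 y=0 heading=left
[2] after face(E): x=8 y=0 heading=right
no rival 2-sequence matches.

strafe(left, 2), face(E)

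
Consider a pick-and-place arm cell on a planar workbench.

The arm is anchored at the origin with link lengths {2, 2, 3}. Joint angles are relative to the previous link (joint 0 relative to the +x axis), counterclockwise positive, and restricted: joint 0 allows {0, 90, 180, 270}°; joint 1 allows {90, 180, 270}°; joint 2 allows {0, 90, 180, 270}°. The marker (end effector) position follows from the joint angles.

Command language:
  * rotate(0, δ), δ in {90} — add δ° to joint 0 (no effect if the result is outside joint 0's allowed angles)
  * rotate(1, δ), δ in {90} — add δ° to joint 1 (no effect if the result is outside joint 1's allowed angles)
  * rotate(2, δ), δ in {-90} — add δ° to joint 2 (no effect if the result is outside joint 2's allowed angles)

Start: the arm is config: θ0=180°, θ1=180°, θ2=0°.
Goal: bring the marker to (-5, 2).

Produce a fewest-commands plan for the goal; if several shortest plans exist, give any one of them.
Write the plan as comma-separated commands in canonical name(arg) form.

rotate(1, 90), rotate(2, -90), rotate(2, -90), rotate(2, -90)

from: config: θ0=180°, θ1=180°, θ2=0°
1. rotate(1, 90) → config: θ0=180°, θ1=270°, θ2=0°
2. rotate(2, -90) → config: θ0=180°, θ1=270°, θ2=270°
3. rotate(2, -90) → config: θ0=180°, θ1=270°, θ2=180°
4. rotate(2, -90) → config: θ0=180°, θ1=270°, θ2=90°
shorter routes all fall short; 4 is best.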